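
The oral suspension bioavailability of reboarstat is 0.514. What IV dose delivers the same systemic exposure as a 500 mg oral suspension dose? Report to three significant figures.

D_iv = 257 mg

Systemic exposure from an extravascular dose = F × D_ev, so the equivalent IV dose is F × D_ev.
D_iv = F × D_ev = 0.514 × 500 = 257 mg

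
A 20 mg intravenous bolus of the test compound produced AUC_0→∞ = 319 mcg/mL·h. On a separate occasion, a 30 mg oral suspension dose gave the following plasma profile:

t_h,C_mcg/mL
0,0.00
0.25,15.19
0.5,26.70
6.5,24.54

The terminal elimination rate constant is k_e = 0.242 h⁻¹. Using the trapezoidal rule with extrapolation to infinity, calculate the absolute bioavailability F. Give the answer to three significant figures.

F = 0.548

Trapezoidal AUC_0→6.5 (oral suspension):
  [0→0.25]: (0.00+15.19)/2 × 0.25 = 1.89875
  [0.25→0.5]: (15.19+26.70)/2 × 0.25 = 5.23625
  [0.5→6.5]: (26.70+24.54)/2 × 6 = 153.72
  Sum = 160.855 mcg/mL·h
Tail: C_last/k_e = 24.54/0.242 = 101.405
AUC_0→∞ (oral suspension) = 160.855 + 101.405 = 262.26 mcg/mL·h
F = (AUC_ev/D_ev)/(AUC_iv/D_iv) = (262.26/30)/(319/20) = 8.742/15.95 = 0.5481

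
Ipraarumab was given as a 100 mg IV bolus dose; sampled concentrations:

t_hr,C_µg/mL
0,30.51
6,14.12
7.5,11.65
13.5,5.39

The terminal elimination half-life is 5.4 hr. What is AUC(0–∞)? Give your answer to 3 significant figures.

AUC = 246 µg/mL·hr

Trapezoidal AUC_0→13.5:
  [0→6]: (30.51+14.12)/2 × 6 = 133.89
  [6→7.5]: (14.12+11.65)/2 × 1.5 = 19.3275
  [7.5→13.5]: (11.65+5.39)/2 × 6 = 51.12
  Sum = 204.3375 µg/mL·hr
k_e = ln2 / t½ = 0.693147 / 5.4 = 0.1284 hr^-1
Extrapolated tail: C_last / k_e = 5.39 / 0.1284 = 41.978
AUC_0→∞ = 204.3375 + 41.978 = 246.3155 µg/mL·hr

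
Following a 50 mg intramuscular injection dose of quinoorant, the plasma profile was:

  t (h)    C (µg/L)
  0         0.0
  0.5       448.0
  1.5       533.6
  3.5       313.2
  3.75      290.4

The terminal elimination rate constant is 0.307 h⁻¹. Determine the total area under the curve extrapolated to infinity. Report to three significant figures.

Trapezoidal AUC_0→3.75:
  [0→0.5]: (0.0+448.0)/2 × 0.5 = 112.0
  [0.5→1.5]: (448.0+533.6)/2 × 1 = 490.8
  [1.5→3.5]: (533.6+313.2)/2 × 2 = 846.8
  [3.5→3.75]: (313.2+290.4)/2 × 0.25 = 75.45
  Sum = 1525.05 µg/L·h
Extrapolated tail: C_last / k_e = 290.4 / 0.307 = 945.928
AUC_0→∞ = 1525.05 + 945.928 = 2470.978 µg/L·h

AUC = 2470 µg/L·h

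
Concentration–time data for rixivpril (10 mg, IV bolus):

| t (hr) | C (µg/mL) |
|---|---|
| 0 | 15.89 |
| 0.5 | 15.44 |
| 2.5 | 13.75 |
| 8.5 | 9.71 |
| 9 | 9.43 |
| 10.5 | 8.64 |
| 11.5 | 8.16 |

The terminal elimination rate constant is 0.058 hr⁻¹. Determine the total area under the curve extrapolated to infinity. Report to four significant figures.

Trapezoidal AUC_0→11.5:
  [0→0.5]: (15.89+15.44)/2 × 0.5 = 7.8325
  [0.5→2.5]: (15.44+13.75)/2 × 2 = 29.19
  [2.5→8.5]: (13.75+9.71)/2 × 6 = 70.38
  [8.5→9]: (9.71+9.43)/2 × 0.5 = 4.785
  [9→10.5]: (9.43+8.64)/2 × 1.5 = 13.5525
  [10.5→11.5]: (8.64+8.16)/2 × 1 = 8.4
  Sum = 134.14 µg/mL·hr
Extrapolated tail: C_last / k_e = 8.16 / 0.058 = 140.690
AUC_0→∞ = 134.14 + 140.690 = 274.83 µg/mL·hr

AUC = 274.8 µg/mL·hr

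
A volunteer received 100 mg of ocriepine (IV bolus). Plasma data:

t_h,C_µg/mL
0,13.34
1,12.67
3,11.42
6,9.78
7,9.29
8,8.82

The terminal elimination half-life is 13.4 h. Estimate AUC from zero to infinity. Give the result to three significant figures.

Trapezoidal AUC_0→8:
  [0→1]: (13.34+12.67)/2 × 1 = 13.005
  [1→3]: (12.67+11.42)/2 × 2 = 24.09
  [3→6]: (11.42+9.78)/2 × 3 = 31.8
  [6→7]: (9.78+9.29)/2 × 1 = 9.535
  [7→8]: (9.29+8.82)/2 × 1 = 9.055
  Sum = 87.485 µg/mL·h
k_e = ln2 / t½ = 0.693147 / 13.4 = 0.0517 h^-1
Extrapolated tail: C_last / k_e = 8.82 / 0.0517 = 170.600
AUC_0→∞ = 87.485 + 170.600 = 258.085 µg/mL·h

AUC = 258 µg/mL·h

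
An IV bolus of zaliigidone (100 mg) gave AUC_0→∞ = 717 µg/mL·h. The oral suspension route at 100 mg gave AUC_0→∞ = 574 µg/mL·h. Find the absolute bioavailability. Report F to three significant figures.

F = 0.801

F = (AUC_ev / D_ev) / (AUC_iv / D_iv)
  = (574/100) / (717/100)
  = 5.74 / 7.17 = 0.8006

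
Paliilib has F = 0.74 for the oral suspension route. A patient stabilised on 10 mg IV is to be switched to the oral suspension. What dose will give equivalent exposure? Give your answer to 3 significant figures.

For equal systemic exposure: F × D_ev = D_iv
D_ev = D_iv / F = 10 / 0.74 = 13.5135 mg

D_oral = 13.5 mg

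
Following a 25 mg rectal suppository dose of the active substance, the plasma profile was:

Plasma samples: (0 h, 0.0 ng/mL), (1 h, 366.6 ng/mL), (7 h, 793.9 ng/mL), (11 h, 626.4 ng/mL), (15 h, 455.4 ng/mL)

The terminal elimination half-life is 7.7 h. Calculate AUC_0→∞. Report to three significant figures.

AUC = 13700 ng/mL·h

Trapezoidal AUC_0→15:
  [0→1]: (0.0+366.6)/2 × 1 = 183.3
  [1→7]: (366.6+793.9)/2 × 6 = 3481.5
  [7→11]: (793.9+626.4)/2 × 4 = 2840.6
  [11→15]: (626.4+455.4)/2 × 4 = 2163.6
  Sum = 8669.0 ng/mL·h
k_e = ln2 / t½ = 0.693147 / 7.7 = 0.0900 h^-1
Extrapolated tail: C_last / k_e = 455.4 / 0.09 = 5060.000
AUC_0→∞ = 8669.0 + 5060.000 = 13729.0 ng/mL·h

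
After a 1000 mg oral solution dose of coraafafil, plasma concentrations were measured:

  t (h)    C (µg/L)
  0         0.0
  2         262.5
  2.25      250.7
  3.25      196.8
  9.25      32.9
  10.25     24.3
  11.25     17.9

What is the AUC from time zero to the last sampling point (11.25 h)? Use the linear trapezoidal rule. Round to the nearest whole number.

Trapezoidal AUC_0→11.25:
  [0→2]: (0.0+262.5)/2 × 2 = 262.5
  [2→2.25]: (262.5+250.7)/2 × 0.25 = 64.15
  [2.25→3.25]: (250.7+196.8)/2 × 1 = 223.75
  [3.25→9.25]: (196.8+32.9)/2 × 6 = 689.1
  [9.25→10.25]: (32.9+24.3)/2 × 1 = 28.6
  [10.25→11.25]: (24.3+17.9)/2 × 1 = 21.1
  Sum = 1289.2 µg/L·h

AUC = 1289 µg/L·h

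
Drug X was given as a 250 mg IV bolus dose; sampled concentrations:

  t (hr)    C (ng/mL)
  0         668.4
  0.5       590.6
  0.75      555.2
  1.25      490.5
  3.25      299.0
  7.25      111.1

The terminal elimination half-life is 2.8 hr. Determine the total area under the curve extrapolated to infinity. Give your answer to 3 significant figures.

Trapezoidal AUC_0→7.25:
  [0→0.5]: (668.4+590.6)/2 × 0.5 = 314.75
  [0.5→0.75]: (590.6+555.2)/2 × 0.25 = 143.225
  [0.75→1.25]: (555.2+490.5)/2 × 0.5 = 261.425
  [1.25→3.25]: (490.5+299.0)/2 × 2 = 789.5
  [3.25→7.25]: (299.0+111.1)/2 × 4 = 820.2
  Sum = 2329.1 ng/mL·hr
k_e = ln2 / t½ = 0.693147 / 2.8 = 0.2476 hr^-1
Extrapolated tail: C_last / k_e = 111.1 / 0.2476 = 448.708
AUC_0→∞ = 2329.1 + 448.708 = 2777.808 ng/mL·hr

AUC = 2780 ng/mL·hr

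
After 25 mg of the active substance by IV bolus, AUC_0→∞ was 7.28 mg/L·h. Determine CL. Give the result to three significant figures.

CL = 3.43 L/h

CL = Dose_iv / AUC_0→∞
   = 25 / 7.28 = 3.43407 L/h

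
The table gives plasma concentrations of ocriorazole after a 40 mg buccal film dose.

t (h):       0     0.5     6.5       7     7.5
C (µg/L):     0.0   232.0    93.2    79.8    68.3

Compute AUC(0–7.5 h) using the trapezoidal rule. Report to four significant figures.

Trapezoidal AUC_0→7.5:
  [0→0.5]: (0.0+232.0)/2 × 0.5 = 58.0
  [0.5→6.5]: (232.0+93.2)/2 × 6 = 975.6
  [6.5→7]: (93.2+79.8)/2 × 0.5 = 43.25
  [7→7.5]: (79.8+68.3)/2 × 0.5 = 37.025
  Sum = 1113.875 µg/L·h

AUC = 1114 µg/L·h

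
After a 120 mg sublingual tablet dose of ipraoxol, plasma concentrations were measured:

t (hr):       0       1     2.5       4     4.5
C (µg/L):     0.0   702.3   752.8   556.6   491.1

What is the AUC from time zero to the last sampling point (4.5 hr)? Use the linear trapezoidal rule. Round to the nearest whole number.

AUC = 2686 µg/L·hr

Trapezoidal AUC_0→4.5:
  [0→1]: (0.0+702.3)/2 × 1 = 351.15
  [1→2.5]: (702.3+752.8)/2 × 1.5 = 1091.325
  [2.5→4]: (752.8+556.6)/2 × 1.5 = 982.05
  [4→4.5]: (556.6+491.1)/2 × 0.5 = 261.925
  Sum = 2686.45 µg/L·hr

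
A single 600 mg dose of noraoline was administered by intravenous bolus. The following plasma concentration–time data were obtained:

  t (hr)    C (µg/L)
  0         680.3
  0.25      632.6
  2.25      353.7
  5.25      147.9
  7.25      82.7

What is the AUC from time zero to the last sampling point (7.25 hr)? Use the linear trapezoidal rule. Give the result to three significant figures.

Trapezoidal AUC_0→7.25:
  [0→0.25]: (680.3+632.6)/2 × 0.25 = 164.1125
  [0.25→2.25]: (632.6+353.7)/2 × 2 = 986.3
  [2.25→5.25]: (353.7+147.9)/2 × 3 = 752.4
  [5.25→7.25]: (147.9+82.7)/2 × 2 = 230.6
  Sum = 2133.4125 µg/L·hr

AUC = 2130 µg/L·hr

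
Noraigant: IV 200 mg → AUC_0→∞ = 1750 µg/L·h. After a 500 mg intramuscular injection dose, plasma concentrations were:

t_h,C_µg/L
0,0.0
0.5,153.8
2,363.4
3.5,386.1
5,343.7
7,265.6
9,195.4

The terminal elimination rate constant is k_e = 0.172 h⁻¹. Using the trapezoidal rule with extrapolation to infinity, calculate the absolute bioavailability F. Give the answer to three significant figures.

Trapezoidal AUC_0→9 (intramuscular injection):
  [0→0.5]: (0.0+153.8)/2 × 0.5 = 38.45
  [0.5→2]: (153.8+363.4)/2 × 1.5 = 387.9
  [2→3.5]: (363.4+386.1)/2 × 1.5 = 562.125
  [3.5→5]: (386.1+343.7)/2 × 1.5 = 547.35
  [5→7]: (343.7+265.6)/2 × 2 = 609.3
  [7→9]: (265.6+195.4)/2 × 2 = 461.0
  Sum = 2606.125 µg/L·h
Tail: C_last/k_e = 195.4/0.172 = 1136.047
AUC_0→∞ (intramuscular injection) = 2606.125 + 1136.047 = 3742.172 µg/L·h
F = (AUC_ev/D_ev)/(AUC_iv/D_iv) = (3742.172/500)/(1750/200) = 7.484344/8.75 = 0.8554

F = 0.855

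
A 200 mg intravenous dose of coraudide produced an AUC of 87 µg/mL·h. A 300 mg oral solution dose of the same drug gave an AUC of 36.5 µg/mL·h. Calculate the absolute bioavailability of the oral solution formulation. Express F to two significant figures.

F = (AUC_ev / D_ev) / (AUC_iv / D_iv)
  = (36.5/300) / (87/200)
  = 0.121667 / 0.435 = 0.2797

F = 0.28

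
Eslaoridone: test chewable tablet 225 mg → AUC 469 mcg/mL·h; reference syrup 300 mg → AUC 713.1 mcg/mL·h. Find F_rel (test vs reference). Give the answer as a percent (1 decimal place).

F_rel = 87.7%

F_rel = (AUC_test/D_test) / (AUC_ref/D_ref)
      = (469/225) / (713.1/300)
      = 2.08444 / 2.377 = 0.8769 = 87.69%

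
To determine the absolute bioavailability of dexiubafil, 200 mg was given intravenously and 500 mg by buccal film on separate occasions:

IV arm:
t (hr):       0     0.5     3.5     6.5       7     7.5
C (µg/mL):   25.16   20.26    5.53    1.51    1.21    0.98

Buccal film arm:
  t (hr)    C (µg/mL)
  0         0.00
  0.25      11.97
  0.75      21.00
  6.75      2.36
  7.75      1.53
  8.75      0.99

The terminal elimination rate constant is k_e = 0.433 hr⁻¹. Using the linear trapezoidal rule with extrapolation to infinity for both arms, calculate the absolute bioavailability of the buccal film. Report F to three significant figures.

Trapezoidal AUC_0→7.5 (IV):
  [0→0.5]: (25.16+20.26)/2 × 0.5 = 11.355
  [0.5→3.5]: (20.26+5.53)/2 × 3 = 38.685
  [3.5→6.5]: (5.53+1.51)/2 × 3 = 10.56
  [6.5→7]: (1.51+1.21)/2 × 0.5 = 0.68
  [7→7.5]: (1.21+0.98)/2 × 0.5 = 0.5475
  Sum = 61.8275 µg/mL·hr
IV tail: 0.98/0.433 = 2.263; AUC_iv,0→∞ = 61.8275 + 2.263 = 64.0905 µg/mL·hr
Trapezoidal AUC_0→8.75 (buccal film):
  [0→0.25]: (0.00+11.97)/2 × 0.25 = 1.49625
  [0.25→0.75]: (11.97+21.00)/2 × 0.5 = 8.2425
  [0.75→6.75]: (21.00+2.36)/2 × 6 = 70.08
  [6.75→7.75]: (2.36+1.53)/2 × 1 = 1.945
  [7.75→8.75]: (1.53+0.99)/2 × 1 = 1.26
  Sum = 83.02375 µg/mL·hr
buccal film tail: 0.99/0.433 = 2.286; AUC_ev,0→∞ = 83.02375 + 2.286 = 85.30975 µg/mL·hr
F = (AUC_ev/D_ev)/(AUC_iv/D_iv) = (85.30975/500)/(64.0905/200) = 0.1706195/0.3204525 = 0.5324

F = 0.532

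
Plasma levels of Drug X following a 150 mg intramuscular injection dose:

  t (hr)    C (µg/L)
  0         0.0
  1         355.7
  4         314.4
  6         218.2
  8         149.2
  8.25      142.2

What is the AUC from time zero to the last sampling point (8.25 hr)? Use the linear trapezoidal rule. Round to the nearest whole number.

Trapezoidal AUC_0→8.25:
  [0→1]: (0.0+355.7)/2 × 1 = 177.85
  [1→4]: (355.7+314.4)/2 × 3 = 1005.15
  [4→6]: (314.4+218.2)/2 × 2 = 532.6
  [6→8]: (218.2+149.2)/2 × 2 = 367.4
  [8→8.25]: (149.2+142.2)/2 × 0.25 = 36.425
  Sum = 2119.425 µg/L·hr

AUC = 2119 µg/L·hr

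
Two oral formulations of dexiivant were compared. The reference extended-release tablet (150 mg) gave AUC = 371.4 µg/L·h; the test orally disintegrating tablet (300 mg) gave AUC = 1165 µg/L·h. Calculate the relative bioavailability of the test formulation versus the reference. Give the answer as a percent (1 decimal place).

F_rel = 156.8%

F_rel = (AUC_test/D_test) / (AUC_ref/D_ref)
      = (1165/300) / (371.4/150)
      = 3.88333 / 2.476 = 1.5684 = 156.84%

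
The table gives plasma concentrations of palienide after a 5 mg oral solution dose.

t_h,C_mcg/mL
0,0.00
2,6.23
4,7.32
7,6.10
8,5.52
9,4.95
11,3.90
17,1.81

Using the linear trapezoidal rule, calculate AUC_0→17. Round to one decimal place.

Trapezoidal AUC_0→17:
  [0→2]: (0.00+6.23)/2 × 2 = 6.23
  [2→4]: (6.23+7.32)/2 × 2 = 13.55
  [4→7]: (7.32+6.10)/2 × 3 = 20.13
  [7→8]: (6.10+5.52)/2 × 1 = 5.81
  [8→9]: (5.52+4.95)/2 × 1 = 5.235
  [9→11]: (4.95+3.90)/2 × 2 = 8.85
  [11→17]: (3.90+1.81)/2 × 6 = 17.13
  Sum = 76.935 mcg/mL·h

AUC = 76.9 mcg/mL·h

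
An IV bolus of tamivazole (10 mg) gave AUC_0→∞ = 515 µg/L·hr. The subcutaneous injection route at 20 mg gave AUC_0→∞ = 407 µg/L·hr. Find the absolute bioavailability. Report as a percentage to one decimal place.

F = (AUC_ev / D_ev) / (AUC_iv / D_iv)
  = (407/20) / (515/10)
  = 20.35 / 51.5 = 0.3951
  = 39.51%

F = 39.5%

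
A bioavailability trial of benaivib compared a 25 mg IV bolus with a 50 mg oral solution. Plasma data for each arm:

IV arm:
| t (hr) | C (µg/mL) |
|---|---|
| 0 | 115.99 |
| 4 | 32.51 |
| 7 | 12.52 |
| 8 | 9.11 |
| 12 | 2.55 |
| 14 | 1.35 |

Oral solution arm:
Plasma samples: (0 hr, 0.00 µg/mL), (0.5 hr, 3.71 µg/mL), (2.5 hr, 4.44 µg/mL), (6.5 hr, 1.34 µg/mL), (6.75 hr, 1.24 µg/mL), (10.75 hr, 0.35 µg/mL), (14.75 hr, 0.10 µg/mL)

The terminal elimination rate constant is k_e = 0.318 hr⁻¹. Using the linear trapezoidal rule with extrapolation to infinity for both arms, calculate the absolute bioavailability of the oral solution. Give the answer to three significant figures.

Trapezoidal AUC_0→14 (IV):
  [0→4]: (115.99+32.51)/2 × 4 = 297.0
  [4→7]: (32.51+12.52)/2 × 3 = 67.545
  [7→8]: (12.52+9.11)/2 × 1 = 10.815
  [8→12]: (9.11+2.55)/2 × 4 = 23.32
  [12→14]: (2.55+1.35)/2 × 2 = 3.9
  Sum = 402.58 µg/mL·hr
IV tail: 1.35/0.318 = 4.245; AUC_iv,0→∞ = 402.58 + 4.245 = 406.825 µg/mL·hr
Trapezoidal AUC_0→14.75 (oral solution):
  [0→0.5]: (0.00+3.71)/2 × 0.5 = 0.9275
  [0.5→2.5]: (3.71+4.44)/2 × 2 = 8.15
  [2.5→6.5]: (4.44+1.34)/2 × 4 = 11.56
  [6.5→6.75]: (1.34+1.24)/2 × 0.25 = 0.3225
  [6.75→10.75]: (1.24+0.35)/2 × 4 = 3.18
  [10.75→14.75]: (0.35+0.10)/2 × 4 = 0.9
  Sum = 25.04 µg/mL·hr
oral solution tail: 0.10/0.318 = 0.314; AUC_ev,0→∞ = 25.04 + 0.314 = 25.354 µg/mL·hr
F = (AUC_ev/D_ev)/(AUC_iv/D_iv) = (25.354/50)/(406.825/25) = 0.50708/16.273 = 0.0312

F = 0.0312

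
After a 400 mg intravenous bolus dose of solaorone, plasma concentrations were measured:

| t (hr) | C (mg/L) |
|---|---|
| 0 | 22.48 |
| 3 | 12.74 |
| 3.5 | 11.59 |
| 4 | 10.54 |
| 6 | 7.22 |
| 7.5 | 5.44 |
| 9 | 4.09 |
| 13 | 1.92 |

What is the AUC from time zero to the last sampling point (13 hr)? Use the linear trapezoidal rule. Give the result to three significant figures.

Trapezoidal AUC_0→13:
  [0→3]: (22.48+12.74)/2 × 3 = 52.83
  [3→3.5]: (12.74+11.59)/2 × 0.5 = 6.0825
  [3.5→4]: (11.59+10.54)/2 × 0.5 = 5.5325
  [4→6]: (10.54+7.22)/2 × 2 = 17.76
  [6→7.5]: (7.22+5.44)/2 × 1.5 = 9.495
  [7.5→9]: (5.44+4.09)/2 × 1.5 = 7.1475
  [9→13]: (4.09+1.92)/2 × 4 = 12.02
  Sum = 110.8675 mg/L·hr

AUC = 111 mg/L·hr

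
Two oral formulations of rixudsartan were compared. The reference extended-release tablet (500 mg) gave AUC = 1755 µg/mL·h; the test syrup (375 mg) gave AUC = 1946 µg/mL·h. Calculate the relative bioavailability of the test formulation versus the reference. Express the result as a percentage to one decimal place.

F_rel = (AUC_test/D_test) / (AUC_ref/D_ref)
      = (1946/375) / (1755/500)
      = 5.18933 / 3.51 = 1.4784 = 147.84%

F_rel = 147.8%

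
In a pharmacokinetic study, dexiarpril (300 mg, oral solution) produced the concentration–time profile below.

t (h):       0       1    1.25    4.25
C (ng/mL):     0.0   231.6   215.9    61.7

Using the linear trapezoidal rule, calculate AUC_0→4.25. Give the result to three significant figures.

Trapezoidal AUC_0→4.25:
  [0→1]: (0.0+231.6)/2 × 1 = 115.8
  [1→1.25]: (231.6+215.9)/2 × 0.25 = 55.9375
  [1.25→4.25]: (215.9+61.7)/2 × 3 = 416.4
  Sum = 588.1375 ng/mL·h

AUC = 588 ng/mL·h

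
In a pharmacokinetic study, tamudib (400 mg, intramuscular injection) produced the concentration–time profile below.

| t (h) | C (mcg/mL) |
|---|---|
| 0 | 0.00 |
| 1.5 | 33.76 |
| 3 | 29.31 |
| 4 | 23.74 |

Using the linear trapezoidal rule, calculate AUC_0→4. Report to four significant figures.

AUC = 99.15 mcg/mL·h

Trapezoidal AUC_0→4:
  [0→1.5]: (0.00+33.76)/2 × 1.5 = 25.32
  [1.5→3]: (33.76+29.31)/2 × 1.5 = 47.3025
  [3→4]: (29.31+23.74)/2 × 1 = 26.525
  Sum = 99.1475 mcg/mL·h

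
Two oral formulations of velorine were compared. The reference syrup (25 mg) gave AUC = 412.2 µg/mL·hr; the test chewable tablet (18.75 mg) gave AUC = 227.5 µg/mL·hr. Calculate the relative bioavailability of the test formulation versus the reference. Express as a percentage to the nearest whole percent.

F_rel = (AUC_test/D_test) / (AUC_ref/D_ref)
      = (227.5/18.75) / (412.2/25)
      = 12.1333 / 16.488 = 0.7359 = 73.59%

F_rel = 74%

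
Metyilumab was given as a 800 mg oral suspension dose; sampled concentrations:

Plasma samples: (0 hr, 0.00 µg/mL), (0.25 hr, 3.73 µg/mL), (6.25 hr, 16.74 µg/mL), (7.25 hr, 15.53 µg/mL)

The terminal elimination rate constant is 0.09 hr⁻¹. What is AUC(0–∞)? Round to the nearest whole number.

AUC = 251 µg/mL·hr

Trapezoidal AUC_0→7.25:
  [0→0.25]: (0.00+3.73)/2 × 0.25 = 0.46625
  [0.25→6.25]: (3.73+16.74)/2 × 6 = 61.41
  [6.25→7.25]: (16.74+15.53)/2 × 1 = 16.135
  Sum = 78.01125 µg/mL·hr
Extrapolated tail: C_last / k_e = 15.53 / 0.09 = 172.556
AUC_0→∞ = 78.01125 + 172.556 = 250.56725 µg/mL·hr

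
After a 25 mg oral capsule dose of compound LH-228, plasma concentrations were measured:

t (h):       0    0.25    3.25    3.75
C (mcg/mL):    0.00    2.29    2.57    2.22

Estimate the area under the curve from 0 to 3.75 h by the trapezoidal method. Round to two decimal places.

AUC = 8.77 mcg/mL·h

Trapezoidal AUC_0→3.75:
  [0→0.25]: (0.00+2.29)/2 × 0.25 = 0.28625
  [0.25→3.25]: (2.29+2.57)/2 × 3 = 7.29
  [3.25→3.75]: (2.57+2.22)/2 × 0.5 = 1.1975
  Sum = 8.77375 mcg/mL·h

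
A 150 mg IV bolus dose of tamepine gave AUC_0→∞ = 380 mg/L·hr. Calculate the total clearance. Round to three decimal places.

CL = 0.395 L/hr

CL = Dose_iv / AUC_0→∞
   = 150 / 380 = 0.394737 L/hr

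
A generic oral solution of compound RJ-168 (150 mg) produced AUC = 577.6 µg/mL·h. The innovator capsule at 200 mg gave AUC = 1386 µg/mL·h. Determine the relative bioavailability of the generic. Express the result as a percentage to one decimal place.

F_rel = (AUC_test/D_test) / (AUC_ref/D_ref)
      = (577.6/150) / (1386/200)
      = 3.85067 / 6.93 = 0.5557 = 55.57%

F_rel = 55.6%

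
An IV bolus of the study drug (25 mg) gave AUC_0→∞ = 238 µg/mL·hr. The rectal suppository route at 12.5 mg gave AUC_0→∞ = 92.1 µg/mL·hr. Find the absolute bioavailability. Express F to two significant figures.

F = 0.77

F = (AUC_ev / D_ev) / (AUC_iv / D_iv)
  = (92.1/12.5) / (238/25)
  = 7.368 / 9.52 = 0.7739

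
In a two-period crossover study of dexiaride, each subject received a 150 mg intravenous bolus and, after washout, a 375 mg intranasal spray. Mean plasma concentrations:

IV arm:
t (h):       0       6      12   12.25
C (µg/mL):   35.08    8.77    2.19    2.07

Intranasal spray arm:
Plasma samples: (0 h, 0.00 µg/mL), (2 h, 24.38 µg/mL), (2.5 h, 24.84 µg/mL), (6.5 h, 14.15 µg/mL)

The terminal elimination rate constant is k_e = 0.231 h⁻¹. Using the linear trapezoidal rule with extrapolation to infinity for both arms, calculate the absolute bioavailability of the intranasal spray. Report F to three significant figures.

Trapezoidal AUC_0→12.25 (IV):
  [0→6]: (35.08+8.77)/2 × 6 = 131.55
  [6→12]: (8.77+2.19)/2 × 6 = 32.88
  [12→12.25]: (2.19+2.07)/2 × 0.25 = 0.5325
  Sum = 164.9625 µg/mL·h
IV tail: 2.07/0.231 = 8.961; AUC_iv,0→∞ = 164.9625 + 8.961 = 173.9235 µg/mL·h
Trapezoidal AUC_0→6.5 (intranasal spray):
  [0→2]: (0.00+24.38)/2 × 2 = 24.38
  [2→2.5]: (24.38+24.84)/2 × 0.5 = 12.305
  [2.5→6.5]: (24.84+14.15)/2 × 4 = 77.98
  Sum = 114.665 µg/mL·h
intranasal spray tail: 14.15/0.231 = 61.255; AUC_ev,0→∞ = 114.665 + 61.255 = 175.92 µg/mL·h
F = (AUC_ev/D_ev)/(AUC_iv/D_iv) = (175.92/375)/(173.9235/150) = 0.46912/1.15949 = 0.4046

F = 0.405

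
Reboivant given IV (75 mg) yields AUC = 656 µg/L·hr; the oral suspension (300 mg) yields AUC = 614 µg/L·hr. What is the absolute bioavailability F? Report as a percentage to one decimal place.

F = (AUC_ev / D_ev) / (AUC_iv / D_iv)
  = (614/300) / (656/75)
  = 2.04667 / 8.74667 = 0.2340
  = 23.40%

F = 23.4%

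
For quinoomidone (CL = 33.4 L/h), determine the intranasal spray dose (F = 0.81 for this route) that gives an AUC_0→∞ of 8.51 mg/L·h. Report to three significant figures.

Dose = 351 mg

Dose = CL × AUC_0→∞ / F
     = 33.4 × 8.51 / 0.81 = 350.906 mg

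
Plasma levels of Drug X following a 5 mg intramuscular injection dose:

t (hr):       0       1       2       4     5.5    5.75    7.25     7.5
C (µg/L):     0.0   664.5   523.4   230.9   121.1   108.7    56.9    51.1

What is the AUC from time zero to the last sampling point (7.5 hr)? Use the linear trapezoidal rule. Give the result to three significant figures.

Trapezoidal AUC_0→7.5:
  [0→1]: (0.0+664.5)/2 × 1 = 332.25
  [1→2]: (664.5+523.4)/2 × 1 = 593.95
  [2→4]: (523.4+230.9)/2 × 2 = 754.3
  [4→5.5]: (230.9+121.1)/2 × 1.5 = 264.0
  [5.5→5.75]: (121.1+108.7)/2 × 0.25 = 28.725
  [5.75→7.25]: (108.7+56.9)/2 × 1.5 = 124.2
  [7.25→7.5]: (56.9+51.1)/2 × 0.25 = 13.5
  Sum = 2110.925 µg/L·hr

AUC = 2110 µg/L·hr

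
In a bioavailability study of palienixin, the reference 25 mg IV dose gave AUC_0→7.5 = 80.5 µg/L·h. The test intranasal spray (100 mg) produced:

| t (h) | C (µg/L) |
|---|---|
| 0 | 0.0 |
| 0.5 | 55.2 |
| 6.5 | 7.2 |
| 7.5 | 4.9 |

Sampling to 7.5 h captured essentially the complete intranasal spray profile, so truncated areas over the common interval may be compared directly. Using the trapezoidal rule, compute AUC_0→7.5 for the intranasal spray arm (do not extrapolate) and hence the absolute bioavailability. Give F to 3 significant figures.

Trapezoidal AUC_0→7.5 (intranasal spray):
  [0→0.5]: (0.0+55.2)/2 × 0.5 = 13.8
  [0.5→6.5]: (55.2+7.2)/2 × 6 = 187.2
  [6.5→7.5]: (7.2+4.9)/2 × 1 = 6.05
  Sum = 207.05 µg/L·h
F = (AUC_ev/D_ev)/(AUC_iv/D_iv) = (207.05/100)/(80.5/25) = 2.0705/3.22 = 0.6430

F = 0.643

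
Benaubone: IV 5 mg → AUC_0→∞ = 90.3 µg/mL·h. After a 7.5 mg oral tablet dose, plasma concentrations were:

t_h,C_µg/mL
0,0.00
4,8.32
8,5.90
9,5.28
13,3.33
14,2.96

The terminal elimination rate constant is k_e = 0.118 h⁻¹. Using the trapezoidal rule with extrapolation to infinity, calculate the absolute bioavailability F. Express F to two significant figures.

Trapezoidal AUC_0→14 (oral tablet):
  [0→4]: (0.00+8.32)/2 × 4 = 16.64
  [4→8]: (8.32+5.90)/2 × 4 = 28.44
  [8→9]: (5.90+5.28)/2 × 1 = 5.59
  [9→13]: (5.28+3.33)/2 × 4 = 17.22
  [13→14]: (3.33+2.96)/2 × 1 = 3.145
  Sum = 71.035 µg/mL·h
Tail: C_last/k_e = 2.96/0.118 = 25.085
AUC_0→∞ (oral tablet) = 71.035 + 25.085 = 96.12 µg/mL·h
F = (AUC_ev/D_ev)/(AUC_iv/D_iv) = (96.12/7.5)/(90.3/5) = 12.816/18.06 = 0.7096

F = 0.71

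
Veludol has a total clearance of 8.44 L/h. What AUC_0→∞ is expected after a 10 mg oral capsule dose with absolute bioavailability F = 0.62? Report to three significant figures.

AUC = 0.735 mg/L·h

AUC_0→∞ = F × Dose / CL
        = 0.62 × 10 / 8.44 = 0.734597 mg/L·h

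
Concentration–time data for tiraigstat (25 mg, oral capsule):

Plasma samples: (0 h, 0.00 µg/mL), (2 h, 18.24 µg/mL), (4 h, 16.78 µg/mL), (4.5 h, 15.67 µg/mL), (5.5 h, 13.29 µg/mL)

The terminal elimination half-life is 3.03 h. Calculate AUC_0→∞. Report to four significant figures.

Trapezoidal AUC_0→5.5:
  [0→2]: (0.00+18.24)/2 × 2 = 18.24
  [2→4]: (18.24+16.78)/2 × 2 = 35.02
  [4→4.5]: (16.78+15.67)/2 × 0.5 = 8.1125
  [4.5→5.5]: (15.67+13.29)/2 × 1 = 14.48
  Sum = 75.8525 µg/mL·h
k_e = ln2 / t½ = 0.693147 / 3.03 = 0.2288 h^-1
Extrapolated tail: C_last / k_e = 13.29 / 0.2288 = 58.086
AUC_0→∞ = 75.8525 + 58.086 = 133.9385 µg/mL·h

AUC = 133.9 µg/mL·h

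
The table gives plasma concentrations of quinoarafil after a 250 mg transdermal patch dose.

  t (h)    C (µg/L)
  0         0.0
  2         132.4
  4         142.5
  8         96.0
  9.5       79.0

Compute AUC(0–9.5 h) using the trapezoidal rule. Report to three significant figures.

Trapezoidal AUC_0→9.5:
  [0→2]: (0.0+132.4)/2 × 2 = 132.4
  [2→4]: (132.4+142.5)/2 × 2 = 274.9
  [4→8]: (142.5+96.0)/2 × 4 = 477.0
  [8→9.5]: (96.0+79.0)/2 × 1.5 = 131.25
  Sum = 1015.55 µg/L·h

AUC = 1020 µg/L·h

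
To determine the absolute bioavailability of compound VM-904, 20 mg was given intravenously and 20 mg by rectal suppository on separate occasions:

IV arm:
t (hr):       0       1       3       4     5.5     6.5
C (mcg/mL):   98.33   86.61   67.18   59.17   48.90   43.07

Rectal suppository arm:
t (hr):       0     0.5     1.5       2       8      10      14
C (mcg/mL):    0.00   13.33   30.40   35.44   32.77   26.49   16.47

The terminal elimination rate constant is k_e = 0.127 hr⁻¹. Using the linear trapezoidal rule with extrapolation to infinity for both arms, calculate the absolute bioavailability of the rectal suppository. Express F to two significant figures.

F = 0.67

Trapezoidal AUC_0→6.5 (IV):
  [0→1]: (98.33+86.61)/2 × 1 = 92.47
  [1→3]: (86.61+67.18)/2 × 2 = 153.79
  [3→4]: (67.18+59.17)/2 × 1 = 63.175
  [4→5.5]: (59.17+48.90)/2 × 1.5 = 81.0525
  [5.5→6.5]: (48.90+43.07)/2 × 1 = 45.985
  Sum = 436.4725 mcg/mL·hr
IV tail: 43.07/0.127 = 339.134; AUC_iv,0→∞ = 436.4725 + 339.134 = 775.6065 mcg/mL·hr
Trapezoidal AUC_0→14 (rectal suppository):
  [0→0.5]: (0.00+13.33)/2 × 0.5 = 3.3325
  [0.5→1.5]: (13.33+30.40)/2 × 1 = 21.865
  [1.5→2]: (30.40+35.44)/2 × 0.5 = 16.46
  [2→8]: (35.44+32.77)/2 × 6 = 204.63
  [8→10]: (32.77+26.49)/2 × 2 = 59.26
  [10→14]: (26.49+16.47)/2 × 4 = 85.92
  Sum = 391.4675 mcg/mL·hr
rectal suppository tail: 16.47/0.127 = 129.685; AUC_ev,0→∞ = 391.4675 + 129.685 = 521.1525 mcg/mL·hr
F = (AUC_ev/D_ev)/(AUC_iv/D_iv) = (521.1525/20)/(775.6065/20) = 26.057625/38.780325 = 0.6719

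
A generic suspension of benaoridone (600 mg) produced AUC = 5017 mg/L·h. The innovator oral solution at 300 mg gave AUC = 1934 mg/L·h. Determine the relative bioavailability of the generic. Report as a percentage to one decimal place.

F_rel = (AUC_test/D_test) / (AUC_ref/D_ref)
      = (5017/600) / (1934/300)
      = 8.36167 / 6.44667 = 1.2971 = 129.71%

F_rel = 129.7%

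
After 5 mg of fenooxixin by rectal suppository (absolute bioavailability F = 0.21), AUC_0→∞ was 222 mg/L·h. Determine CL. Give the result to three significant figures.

CL = 0.00473 L/h

CL = F × Dose / AUC_0→∞
   = 0.21 × 5 / 222 = 0.00472973 L/h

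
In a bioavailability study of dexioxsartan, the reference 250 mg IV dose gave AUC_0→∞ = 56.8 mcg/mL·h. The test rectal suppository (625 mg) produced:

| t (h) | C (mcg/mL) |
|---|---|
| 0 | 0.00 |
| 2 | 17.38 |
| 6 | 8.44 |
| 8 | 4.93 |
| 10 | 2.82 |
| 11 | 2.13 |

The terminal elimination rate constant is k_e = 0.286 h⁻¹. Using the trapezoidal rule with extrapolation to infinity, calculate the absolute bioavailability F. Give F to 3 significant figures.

F = 0.705

Trapezoidal AUC_0→11 (rectal suppository):
  [0→2]: (0.00+17.38)/2 × 2 = 17.38
  [2→6]: (17.38+8.44)/2 × 4 = 51.64
  [6→8]: (8.44+4.93)/2 × 2 = 13.37
  [8→10]: (4.93+2.82)/2 × 2 = 7.75
  [10→11]: (2.82+2.13)/2 × 1 = 2.475
  Sum = 92.615 mcg/mL·h
Tail: C_last/k_e = 2.13/0.286 = 7.448
AUC_0→∞ (rectal suppository) = 92.615 + 7.448 = 100.063 mcg/mL·h
F = (AUC_ev/D_ev)/(AUC_iv/D_iv) = (100.063/625)/(56.8/250) = 0.1601008/0.2272 = 0.7047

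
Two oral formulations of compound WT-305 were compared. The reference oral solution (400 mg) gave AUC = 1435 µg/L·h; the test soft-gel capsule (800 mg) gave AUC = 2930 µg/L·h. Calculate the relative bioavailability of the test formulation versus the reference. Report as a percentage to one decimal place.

F_rel = (AUC_test/D_test) / (AUC_ref/D_ref)
      = (2930/800) / (1435/400)
      = 3.6625 / 3.5875 = 1.0209 = 102.09%

F_rel = 102.1%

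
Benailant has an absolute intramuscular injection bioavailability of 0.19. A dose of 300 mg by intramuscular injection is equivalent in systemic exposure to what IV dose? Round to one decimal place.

Systemic exposure from an extravascular dose = F × D_ev, so the equivalent IV dose is F × D_ev.
D_iv = F × D_ev = 0.19 × 300 = 57 mg

D_iv = 57.0 mg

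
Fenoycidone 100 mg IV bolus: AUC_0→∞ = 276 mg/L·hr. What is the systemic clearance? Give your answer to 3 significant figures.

CL = 0.362 L/hr

CL = Dose_iv / AUC_0→∞
   = 100 / 276 = 0.362319 L/hr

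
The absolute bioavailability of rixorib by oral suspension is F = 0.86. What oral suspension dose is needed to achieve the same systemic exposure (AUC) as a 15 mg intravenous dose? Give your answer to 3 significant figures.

D_oral = 17.4 mg

For equal systemic exposure: F × D_ev = D_iv
D_ev = D_iv / F = 15 / 0.86 = 17.4419 mg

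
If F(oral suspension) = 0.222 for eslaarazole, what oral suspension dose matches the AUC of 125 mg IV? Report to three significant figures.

D_oral = 563 mg

For equal systemic exposure: F × D_ev = D_iv
D_ev = D_iv / F = 125 / 0.222 = 563.063 mg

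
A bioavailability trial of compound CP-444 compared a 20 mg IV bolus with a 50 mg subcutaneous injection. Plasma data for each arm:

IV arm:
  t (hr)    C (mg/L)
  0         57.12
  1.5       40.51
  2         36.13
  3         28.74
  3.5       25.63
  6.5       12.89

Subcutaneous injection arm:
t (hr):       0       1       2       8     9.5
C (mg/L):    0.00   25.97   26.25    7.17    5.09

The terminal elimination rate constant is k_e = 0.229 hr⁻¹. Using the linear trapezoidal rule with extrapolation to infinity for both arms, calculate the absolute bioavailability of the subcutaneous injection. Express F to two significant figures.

Trapezoidal AUC_0→6.5 (IV):
  [0→1.5]: (57.12+40.51)/2 × 1.5 = 73.2225
  [1.5→2]: (40.51+36.13)/2 × 0.5 = 19.16
  [2→3]: (36.13+28.74)/2 × 1 = 32.435
  [3→3.5]: (28.74+25.63)/2 × 0.5 = 13.5925
  [3.5→6.5]: (25.63+12.89)/2 × 3 = 57.78
  Sum = 196.19 mg/L·hr
IV tail: 12.89/0.229 = 56.288; AUC_iv,0→∞ = 196.19 + 56.288 = 252.478 mg/L·hr
Trapezoidal AUC_0→9.5 (subcutaneous injection):
  [0→1]: (0.00+25.97)/2 × 1 = 12.985
  [1→2]: (25.97+26.25)/2 × 1 = 26.11
  [2→8]: (26.25+7.17)/2 × 6 = 100.26
  [8→9.5]: (7.17+5.09)/2 × 1.5 = 9.195
  Sum = 148.55 mg/L·hr
subcutaneous injection tail: 5.09/0.229 = 22.227; AUC_ev,0→∞ = 148.55 + 22.227 = 170.777 mg/L·hr
F = (AUC_ev/D_ev)/(AUC_iv/D_iv) = (170.777/50)/(252.478/20) = 3.41554/12.6239 = 0.2706

F = 0.27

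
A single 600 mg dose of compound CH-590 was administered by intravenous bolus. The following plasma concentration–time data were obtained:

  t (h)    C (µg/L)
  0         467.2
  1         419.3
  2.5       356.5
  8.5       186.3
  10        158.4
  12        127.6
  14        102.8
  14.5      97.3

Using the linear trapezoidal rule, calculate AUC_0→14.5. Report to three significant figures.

AUC = 3480 µg/L·h

Trapezoidal AUC_0→14.5:
  [0→1]: (467.2+419.3)/2 × 1 = 443.25
  [1→2.5]: (419.3+356.5)/2 × 1.5 = 581.85
  [2.5→8.5]: (356.5+186.3)/2 × 6 = 1628.4
  [8.5→10]: (186.3+158.4)/2 × 1.5 = 258.525
  [10→12]: (158.4+127.6)/2 × 2 = 286.0
  [12→14]: (127.6+102.8)/2 × 2 = 230.4
  [14→14.5]: (102.8+97.3)/2 × 0.5 = 50.025
  Sum = 3478.45 µg/L·h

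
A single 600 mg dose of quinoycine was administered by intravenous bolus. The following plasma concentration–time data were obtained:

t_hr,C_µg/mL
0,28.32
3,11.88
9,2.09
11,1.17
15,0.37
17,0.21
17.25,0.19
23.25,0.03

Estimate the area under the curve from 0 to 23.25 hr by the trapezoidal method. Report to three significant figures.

Trapezoidal AUC_0→23.25:
  [0→3]: (28.32+11.88)/2 × 3 = 60.3
  [3→9]: (11.88+2.09)/2 × 6 = 41.91
  [9→11]: (2.09+1.17)/2 × 2 = 3.26
  [11→15]: (1.17+0.37)/2 × 4 = 3.08
  [15→17]: (0.37+0.21)/2 × 2 = 0.58
  [17→17.25]: (0.21+0.19)/2 × 0.25 = 0.05
  [17.25→23.25]: (0.19+0.03)/2 × 6 = 0.66
  Sum = 109.84 µg/mL·hr

AUC = 110 µg/mL·hr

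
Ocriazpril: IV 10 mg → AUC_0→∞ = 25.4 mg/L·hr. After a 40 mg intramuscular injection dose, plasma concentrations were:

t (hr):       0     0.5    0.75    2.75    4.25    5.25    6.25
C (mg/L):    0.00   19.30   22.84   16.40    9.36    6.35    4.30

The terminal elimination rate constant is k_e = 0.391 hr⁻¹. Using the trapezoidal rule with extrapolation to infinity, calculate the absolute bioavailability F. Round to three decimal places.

F = 0.914

Trapezoidal AUC_0→6.25 (intramuscular injection):
  [0→0.5]: (0.00+19.30)/2 × 0.5 = 4.825
  [0.5→0.75]: (19.30+22.84)/2 × 0.25 = 5.2675
  [0.75→2.75]: (22.84+16.40)/2 × 2 = 39.24
  [2.75→4.25]: (16.40+9.36)/2 × 1.5 = 19.32
  [4.25→5.25]: (9.36+6.35)/2 × 1 = 7.855
  [5.25→6.25]: (6.35+4.30)/2 × 1 = 5.325
  Sum = 81.8325 mg/L·hr
Tail: C_last/k_e = 4.30/0.391 = 10.997
AUC_0→∞ (intramuscular injection) = 81.8325 + 10.997 = 92.8295 mg/L·hr
F = (AUC_ev/D_ev)/(AUC_iv/D_iv) = (92.8295/40)/(25.4/10) = 2.3207375/2.54 = 0.9137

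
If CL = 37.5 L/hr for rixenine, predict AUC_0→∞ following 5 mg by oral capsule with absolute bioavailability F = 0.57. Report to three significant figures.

AUC_0→∞ = F × Dose / CL
        = 0.57 × 5 / 37.5 = 0.076 mg/L·hr

AUC = 0.0760 mg/L·hr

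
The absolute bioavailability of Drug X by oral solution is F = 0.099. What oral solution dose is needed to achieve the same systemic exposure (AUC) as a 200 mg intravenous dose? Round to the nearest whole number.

D_oral = 2020 mg

For equal systemic exposure: F × D_ev = D_iv
D_ev = D_iv / F = 200 / 0.099 = 2020.2 mg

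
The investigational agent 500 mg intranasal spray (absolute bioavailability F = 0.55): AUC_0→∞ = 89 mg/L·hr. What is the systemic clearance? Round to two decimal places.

CL = 3.09 L/hr

CL = F × Dose / AUC_0→∞
   = 0.55 × 500 / 89 = 3.08989 L/hr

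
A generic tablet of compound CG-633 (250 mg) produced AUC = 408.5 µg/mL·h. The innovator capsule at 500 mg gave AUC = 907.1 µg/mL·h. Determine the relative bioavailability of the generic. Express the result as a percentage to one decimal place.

F_rel = 90.1%

F_rel = (AUC_test/D_test) / (AUC_ref/D_ref)
      = (408.5/250) / (907.1/500)
      = 1.634 / 1.8142 = 0.9007 = 90.07%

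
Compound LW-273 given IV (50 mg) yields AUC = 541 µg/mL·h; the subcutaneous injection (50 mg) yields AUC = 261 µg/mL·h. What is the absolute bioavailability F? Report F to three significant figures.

F = 0.482

F = (AUC_ev / D_ev) / (AUC_iv / D_iv)
  = (261/50) / (541/50)
  = 5.22 / 10.82 = 0.4824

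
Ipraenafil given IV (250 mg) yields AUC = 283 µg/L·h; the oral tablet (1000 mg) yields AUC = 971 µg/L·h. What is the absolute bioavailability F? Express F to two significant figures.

F = (AUC_ev / D_ev) / (AUC_iv / D_iv)
  = (971/1000) / (283/250)
  = 0.971 / 1.132 = 0.8578

F = 0.86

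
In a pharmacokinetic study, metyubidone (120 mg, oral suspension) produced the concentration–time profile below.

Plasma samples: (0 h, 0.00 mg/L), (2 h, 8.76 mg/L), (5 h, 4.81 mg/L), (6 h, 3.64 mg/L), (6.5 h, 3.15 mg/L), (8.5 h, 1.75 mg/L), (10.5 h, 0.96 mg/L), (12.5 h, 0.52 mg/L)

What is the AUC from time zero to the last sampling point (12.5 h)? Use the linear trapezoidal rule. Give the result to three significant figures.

Trapezoidal AUC_0→12.5:
  [0→2]: (0.00+8.76)/2 × 2 = 8.76
  [2→5]: (8.76+4.81)/2 × 3 = 20.355
  [5→6]: (4.81+3.64)/2 × 1 = 4.225
  [6→6.5]: (3.64+3.15)/2 × 0.5 = 1.6975
  [6.5→8.5]: (3.15+1.75)/2 × 2 = 4.9
  [8.5→10.5]: (1.75+0.96)/2 × 2 = 2.71
  [10.5→12.5]: (0.96+0.52)/2 × 2 = 1.48
  Sum = 44.1275 mg/L·h

AUC = 44.1 mg/L·h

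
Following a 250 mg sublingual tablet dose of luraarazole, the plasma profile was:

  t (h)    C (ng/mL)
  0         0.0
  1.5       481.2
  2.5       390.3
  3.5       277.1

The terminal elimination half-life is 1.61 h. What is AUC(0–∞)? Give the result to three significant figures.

AUC = 1770 ng/mL·h

Trapezoidal AUC_0→3.5:
  [0→1.5]: (0.0+481.2)/2 × 1.5 = 360.9
  [1.5→2.5]: (481.2+390.3)/2 × 1 = 435.75
  [2.5→3.5]: (390.3+277.1)/2 × 1 = 333.7
  Sum = 1130.35 ng/mL·h
k_e = ln2 / t½ = 0.693147 / 1.61 = 0.4305 h^-1
Extrapolated tail: C_last / k_e = 277.1 / 0.4305 = 643.670
AUC_0→∞ = 1130.35 + 643.670 = 1774.02 ng/mL·h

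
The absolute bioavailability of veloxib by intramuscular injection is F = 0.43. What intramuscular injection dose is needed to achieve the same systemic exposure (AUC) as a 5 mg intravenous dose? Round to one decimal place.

For equal systemic exposure: F × D_ev = D_iv
D_ev = D_iv / F = 5 / 0.43 = 11.6279 mg

D_intramuscular = 11.6 mg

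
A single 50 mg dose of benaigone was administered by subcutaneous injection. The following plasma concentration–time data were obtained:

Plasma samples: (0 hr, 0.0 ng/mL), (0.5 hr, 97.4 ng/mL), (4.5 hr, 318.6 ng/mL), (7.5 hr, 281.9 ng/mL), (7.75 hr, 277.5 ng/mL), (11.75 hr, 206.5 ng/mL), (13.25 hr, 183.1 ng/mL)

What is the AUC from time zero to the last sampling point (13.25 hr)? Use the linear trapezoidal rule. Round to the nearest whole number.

AUC = 3087 ng/mL·hr

Trapezoidal AUC_0→13.25:
  [0→0.5]: (0.0+97.4)/2 × 0.5 = 24.35
  [0.5→4.5]: (97.4+318.6)/2 × 4 = 832.0
  [4.5→7.5]: (318.6+281.9)/2 × 3 = 900.75
  [7.5→7.75]: (281.9+277.5)/2 × 0.25 = 69.925
  [7.75→11.75]: (277.5+206.5)/2 × 4 = 968.0
  [11.75→13.25]: (206.5+183.1)/2 × 1.5 = 292.2
  Sum = 3087.225 ng/mL·hr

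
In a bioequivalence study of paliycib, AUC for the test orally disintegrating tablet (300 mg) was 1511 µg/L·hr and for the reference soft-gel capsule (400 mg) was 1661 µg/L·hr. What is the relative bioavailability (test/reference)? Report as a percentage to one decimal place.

F_rel = 121.3%

F_rel = (AUC_test/D_test) / (AUC_ref/D_ref)
      = (1511/300) / (1661/400)
      = 5.03667 / 4.1525 = 1.2129 = 121.29%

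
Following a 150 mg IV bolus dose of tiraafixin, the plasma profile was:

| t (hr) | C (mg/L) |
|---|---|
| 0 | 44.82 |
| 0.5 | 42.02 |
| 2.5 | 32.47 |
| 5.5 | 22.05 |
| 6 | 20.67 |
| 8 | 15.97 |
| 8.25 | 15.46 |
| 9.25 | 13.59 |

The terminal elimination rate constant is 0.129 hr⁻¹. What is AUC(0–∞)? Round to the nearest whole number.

Trapezoidal AUC_0→9.25:
  [0→0.5]: (44.82+42.02)/2 × 0.5 = 21.71
  [0.5→2.5]: (42.02+32.47)/2 × 2 = 74.49
  [2.5→5.5]: (32.47+22.05)/2 × 3 = 81.78
  [5.5→6]: (22.05+20.67)/2 × 0.5 = 10.68
  [6→8]: (20.67+15.97)/2 × 2 = 36.64
  [8→8.25]: (15.97+15.46)/2 × 0.25 = 3.92875
  [8.25→9.25]: (15.46+13.59)/2 × 1 = 14.525
  Sum = 243.75375 mg/L·hr
Extrapolated tail: C_last / k_e = 13.59 / 0.129 = 105.349
AUC_0→∞ = 243.75375 + 105.349 = 349.10275 mg/L·hr

AUC = 349 mg/L·hr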